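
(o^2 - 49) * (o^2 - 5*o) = o^4 - 5*o^3 - 49*o^2 + 245*o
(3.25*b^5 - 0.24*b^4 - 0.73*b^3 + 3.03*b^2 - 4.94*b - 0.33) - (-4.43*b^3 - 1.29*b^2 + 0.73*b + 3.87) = 3.25*b^5 - 0.24*b^4 + 3.7*b^3 + 4.32*b^2 - 5.67*b - 4.2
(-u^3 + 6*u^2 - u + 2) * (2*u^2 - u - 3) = -2*u^5 + 13*u^4 - 5*u^3 - 13*u^2 + u - 6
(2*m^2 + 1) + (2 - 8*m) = 2*m^2 - 8*m + 3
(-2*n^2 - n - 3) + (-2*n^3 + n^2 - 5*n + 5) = -2*n^3 - n^2 - 6*n + 2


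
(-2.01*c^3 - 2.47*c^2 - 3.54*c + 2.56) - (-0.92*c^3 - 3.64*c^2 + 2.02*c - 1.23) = -1.09*c^3 + 1.17*c^2 - 5.56*c + 3.79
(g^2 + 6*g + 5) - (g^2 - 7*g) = 13*g + 5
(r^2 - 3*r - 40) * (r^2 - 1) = r^4 - 3*r^3 - 41*r^2 + 3*r + 40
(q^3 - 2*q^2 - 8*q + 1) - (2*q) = q^3 - 2*q^2 - 10*q + 1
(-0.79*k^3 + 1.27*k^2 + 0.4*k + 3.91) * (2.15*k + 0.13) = -1.6985*k^4 + 2.6278*k^3 + 1.0251*k^2 + 8.4585*k + 0.5083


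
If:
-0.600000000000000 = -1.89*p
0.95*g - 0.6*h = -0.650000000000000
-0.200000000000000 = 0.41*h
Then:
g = -0.99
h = -0.49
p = 0.32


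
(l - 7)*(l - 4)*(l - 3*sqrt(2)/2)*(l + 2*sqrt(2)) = l^4 - 11*l^3 + sqrt(2)*l^3/2 - 11*sqrt(2)*l^2/2 + 22*l^2 + 14*sqrt(2)*l + 66*l - 168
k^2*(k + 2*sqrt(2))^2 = k^4 + 4*sqrt(2)*k^3 + 8*k^2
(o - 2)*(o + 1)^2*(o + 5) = o^4 + 5*o^3 - 3*o^2 - 17*o - 10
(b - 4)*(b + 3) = b^2 - b - 12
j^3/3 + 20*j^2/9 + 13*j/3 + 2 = (j/3 + 1)*(j + 2/3)*(j + 3)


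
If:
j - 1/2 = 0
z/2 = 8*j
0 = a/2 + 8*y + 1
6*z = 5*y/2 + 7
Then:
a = -1322/5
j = 1/2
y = 82/5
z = 8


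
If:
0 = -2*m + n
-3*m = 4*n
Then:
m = 0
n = 0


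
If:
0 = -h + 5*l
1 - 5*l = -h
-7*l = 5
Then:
No Solution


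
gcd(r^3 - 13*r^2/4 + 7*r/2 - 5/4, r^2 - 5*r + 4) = r - 1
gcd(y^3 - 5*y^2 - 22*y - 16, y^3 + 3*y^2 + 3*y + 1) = y + 1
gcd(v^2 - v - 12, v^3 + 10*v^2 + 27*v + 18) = v + 3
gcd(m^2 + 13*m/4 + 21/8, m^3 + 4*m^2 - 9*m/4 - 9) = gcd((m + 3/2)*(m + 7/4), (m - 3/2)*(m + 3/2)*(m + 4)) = m + 3/2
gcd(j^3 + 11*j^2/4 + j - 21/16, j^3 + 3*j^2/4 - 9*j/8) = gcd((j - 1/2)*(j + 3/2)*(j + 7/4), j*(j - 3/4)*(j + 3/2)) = j + 3/2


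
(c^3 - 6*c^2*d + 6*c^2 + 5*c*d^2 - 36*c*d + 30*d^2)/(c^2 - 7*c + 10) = (c^3 - 6*c^2*d + 6*c^2 + 5*c*d^2 - 36*c*d + 30*d^2)/(c^2 - 7*c + 10)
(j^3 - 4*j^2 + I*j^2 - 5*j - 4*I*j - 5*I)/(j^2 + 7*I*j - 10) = (j^3 + j^2*(-4 + I) - j*(5 + 4*I) - 5*I)/(j^2 + 7*I*j - 10)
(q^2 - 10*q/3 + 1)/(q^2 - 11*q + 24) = (q - 1/3)/(q - 8)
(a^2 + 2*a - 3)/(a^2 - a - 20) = (-a^2 - 2*a + 3)/(-a^2 + a + 20)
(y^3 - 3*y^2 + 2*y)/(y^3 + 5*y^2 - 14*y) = (y - 1)/(y + 7)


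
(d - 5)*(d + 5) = d^2 - 25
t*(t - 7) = t^2 - 7*t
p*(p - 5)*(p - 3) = p^3 - 8*p^2 + 15*p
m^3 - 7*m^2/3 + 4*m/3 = m*(m - 4/3)*(m - 1)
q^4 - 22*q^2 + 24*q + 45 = (q - 3)^2*(q + 1)*(q + 5)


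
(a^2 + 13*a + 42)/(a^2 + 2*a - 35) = (a + 6)/(a - 5)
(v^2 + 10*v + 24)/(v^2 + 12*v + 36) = (v + 4)/(v + 6)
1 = 1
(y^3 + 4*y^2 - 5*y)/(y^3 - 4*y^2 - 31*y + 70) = y*(y - 1)/(y^2 - 9*y + 14)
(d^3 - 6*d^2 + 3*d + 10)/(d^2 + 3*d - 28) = (d^3 - 6*d^2 + 3*d + 10)/(d^2 + 3*d - 28)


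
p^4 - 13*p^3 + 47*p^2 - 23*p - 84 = (p - 7)*(p - 4)*(p - 3)*(p + 1)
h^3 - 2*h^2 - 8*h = h*(h - 4)*(h + 2)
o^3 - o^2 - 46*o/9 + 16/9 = (o - 8/3)*(o - 1/3)*(o + 2)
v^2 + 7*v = v*(v + 7)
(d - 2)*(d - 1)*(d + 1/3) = d^3 - 8*d^2/3 + d + 2/3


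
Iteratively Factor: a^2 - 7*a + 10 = (a - 5)*(a - 2)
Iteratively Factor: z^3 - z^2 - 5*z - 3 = (z + 1)*(z^2 - 2*z - 3) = (z + 1)^2*(z - 3)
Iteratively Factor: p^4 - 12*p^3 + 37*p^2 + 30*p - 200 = (p - 5)*(p^3 - 7*p^2 + 2*p + 40) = (p - 5)*(p - 4)*(p^2 - 3*p - 10) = (p - 5)*(p - 4)*(p + 2)*(p - 5)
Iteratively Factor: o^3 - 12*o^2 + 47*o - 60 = (o - 3)*(o^2 - 9*o + 20) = (o - 5)*(o - 3)*(o - 4)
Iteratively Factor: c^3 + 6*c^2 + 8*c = (c)*(c^2 + 6*c + 8) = c*(c + 2)*(c + 4)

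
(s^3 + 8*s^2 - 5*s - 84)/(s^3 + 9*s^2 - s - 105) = (s + 4)/(s + 5)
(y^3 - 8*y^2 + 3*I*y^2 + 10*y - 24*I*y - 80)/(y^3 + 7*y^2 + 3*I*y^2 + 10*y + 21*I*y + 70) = (y - 8)/(y + 7)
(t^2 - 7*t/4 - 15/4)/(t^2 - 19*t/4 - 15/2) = (t - 3)/(t - 6)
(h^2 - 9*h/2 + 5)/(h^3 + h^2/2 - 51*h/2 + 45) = (h - 2)/(h^2 + 3*h - 18)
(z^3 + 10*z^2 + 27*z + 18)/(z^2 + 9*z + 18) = z + 1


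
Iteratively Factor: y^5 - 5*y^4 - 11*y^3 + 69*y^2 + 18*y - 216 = (y - 3)*(y^4 - 2*y^3 - 17*y^2 + 18*y + 72) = (y - 3)*(y + 2)*(y^3 - 4*y^2 - 9*y + 36) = (y - 3)*(y + 2)*(y + 3)*(y^2 - 7*y + 12) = (y - 4)*(y - 3)*(y + 2)*(y + 3)*(y - 3)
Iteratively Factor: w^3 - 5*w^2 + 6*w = (w)*(w^2 - 5*w + 6) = w*(w - 3)*(w - 2)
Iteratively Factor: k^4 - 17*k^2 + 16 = (k + 1)*(k^3 - k^2 - 16*k + 16) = (k - 4)*(k + 1)*(k^2 + 3*k - 4) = (k - 4)*(k - 1)*(k + 1)*(k + 4)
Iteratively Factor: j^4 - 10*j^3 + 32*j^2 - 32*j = (j)*(j^3 - 10*j^2 + 32*j - 32) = j*(j - 4)*(j^2 - 6*j + 8) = j*(j - 4)^2*(j - 2)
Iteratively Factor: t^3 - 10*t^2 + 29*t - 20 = (t - 4)*(t^2 - 6*t + 5) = (t - 5)*(t - 4)*(t - 1)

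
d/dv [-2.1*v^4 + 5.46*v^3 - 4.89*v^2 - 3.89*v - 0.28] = -8.4*v^3 + 16.38*v^2 - 9.78*v - 3.89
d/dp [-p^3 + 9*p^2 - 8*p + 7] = -3*p^2 + 18*p - 8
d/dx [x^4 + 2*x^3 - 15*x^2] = 2*x*(2*x^2 + 3*x - 15)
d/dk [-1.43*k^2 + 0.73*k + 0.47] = 0.73 - 2.86*k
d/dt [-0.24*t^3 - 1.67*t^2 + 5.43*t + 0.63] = -0.72*t^2 - 3.34*t + 5.43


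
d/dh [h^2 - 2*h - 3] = 2*h - 2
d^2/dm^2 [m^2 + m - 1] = 2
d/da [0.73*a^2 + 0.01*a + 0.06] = 1.46*a + 0.01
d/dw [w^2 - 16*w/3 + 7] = 2*w - 16/3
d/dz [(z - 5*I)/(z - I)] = 4*I/(z - I)^2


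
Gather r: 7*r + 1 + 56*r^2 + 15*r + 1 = 56*r^2 + 22*r + 2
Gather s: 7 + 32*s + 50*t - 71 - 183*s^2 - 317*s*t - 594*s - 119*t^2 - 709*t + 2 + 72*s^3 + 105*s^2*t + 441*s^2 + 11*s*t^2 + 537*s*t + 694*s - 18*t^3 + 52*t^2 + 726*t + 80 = 72*s^3 + s^2*(105*t + 258) + s*(11*t^2 + 220*t + 132) - 18*t^3 - 67*t^2 + 67*t + 18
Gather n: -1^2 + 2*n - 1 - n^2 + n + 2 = -n^2 + 3*n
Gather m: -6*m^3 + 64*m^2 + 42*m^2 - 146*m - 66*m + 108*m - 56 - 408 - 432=-6*m^3 + 106*m^2 - 104*m - 896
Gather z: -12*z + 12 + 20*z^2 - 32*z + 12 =20*z^2 - 44*z + 24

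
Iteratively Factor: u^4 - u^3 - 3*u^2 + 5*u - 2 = (u + 2)*(u^3 - 3*u^2 + 3*u - 1) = (u - 1)*(u + 2)*(u^2 - 2*u + 1) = (u - 1)^2*(u + 2)*(u - 1)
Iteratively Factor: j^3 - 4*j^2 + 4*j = (j - 2)*(j^2 - 2*j) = j*(j - 2)*(j - 2)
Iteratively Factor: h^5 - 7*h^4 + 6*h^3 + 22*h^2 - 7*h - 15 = (h + 1)*(h^4 - 8*h^3 + 14*h^2 + 8*h - 15) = (h - 5)*(h + 1)*(h^3 - 3*h^2 - h + 3) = (h - 5)*(h - 3)*(h + 1)*(h^2 - 1) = (h - 5)*(h - 3)*(h + 1)^2*(h - 1)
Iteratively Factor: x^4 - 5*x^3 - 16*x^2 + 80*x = (x - 5)*(x^3 - 16*x) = x*(x - 5)*(x^2 - 16) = x*(x - 5)*(x + 4)*(x - 4)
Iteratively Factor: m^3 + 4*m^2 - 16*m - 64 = (m + 4)*(m^2 - 16) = (m + 4)^2*(m - 4)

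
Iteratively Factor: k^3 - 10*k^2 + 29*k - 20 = (k - 1)*(k^2 - 9*k + 20) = (k - 5)*(k - 1)*(k - 4)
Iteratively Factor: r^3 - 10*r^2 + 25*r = (r - 5)*(r^2 - 5*r) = (r - 5)^2*(r)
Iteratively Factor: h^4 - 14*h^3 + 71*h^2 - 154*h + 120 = (h - 2)*(h^3 - 12*h^2 + 47*h - 60) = (h - 3)*(h - 2)*(h^2 - 9*h + 20) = (h - 4)*(h - 3)*(h - 2)*(h - 5)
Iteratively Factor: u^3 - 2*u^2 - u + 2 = (u - 2)*(u^2 - 1) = (u - 2)*(u + 1)*(u - 1)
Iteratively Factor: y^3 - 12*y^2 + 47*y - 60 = (y - 5)*(y^2 - 7*y + 12) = (y - 5)*(y - 4)*(y - 3)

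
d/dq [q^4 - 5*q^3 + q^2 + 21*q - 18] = 4*q^3 - 15*q^2 + 2*q + 21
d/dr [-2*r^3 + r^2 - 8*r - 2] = -6*r^2 + 2*r - 8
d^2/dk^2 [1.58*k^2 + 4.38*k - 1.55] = 3.16000000000000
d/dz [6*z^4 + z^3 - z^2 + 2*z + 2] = 24*z^3 + 3*z^2 - 2*z + 2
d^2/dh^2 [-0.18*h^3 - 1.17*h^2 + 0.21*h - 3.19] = -1.08*h - 2.34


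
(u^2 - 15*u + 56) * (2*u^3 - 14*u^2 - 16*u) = 2*u^5 - 44*u^4 + 306*u^3 - 544*u^2 - 896*u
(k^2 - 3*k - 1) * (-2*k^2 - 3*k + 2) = -2*k^4 + 3*k^3 + 13*k^2 - 3*k - 2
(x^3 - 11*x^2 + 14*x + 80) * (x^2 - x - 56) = x^5 - 12*x^4 - 31*x^3 + 682*x^2 - 864*x - 4480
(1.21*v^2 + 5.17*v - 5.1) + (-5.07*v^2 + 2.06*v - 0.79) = -3.86*v^2 + 7.23*v - 5.89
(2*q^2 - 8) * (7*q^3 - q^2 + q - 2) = 14*q^5 - 2*q^4 - 54*q^3 + 4*q^2 - 8*q + 16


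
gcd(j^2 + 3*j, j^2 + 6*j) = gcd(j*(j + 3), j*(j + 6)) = j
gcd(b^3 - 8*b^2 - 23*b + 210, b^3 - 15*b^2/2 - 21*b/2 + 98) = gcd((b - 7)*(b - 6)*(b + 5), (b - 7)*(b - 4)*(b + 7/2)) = b - 7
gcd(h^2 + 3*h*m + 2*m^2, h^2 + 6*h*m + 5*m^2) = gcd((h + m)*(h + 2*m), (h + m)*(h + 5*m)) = h + m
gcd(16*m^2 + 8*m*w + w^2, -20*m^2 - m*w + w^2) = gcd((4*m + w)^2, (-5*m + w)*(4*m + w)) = 4*m + w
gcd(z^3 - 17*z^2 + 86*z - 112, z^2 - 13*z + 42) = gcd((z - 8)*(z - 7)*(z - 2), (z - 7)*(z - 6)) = z - 7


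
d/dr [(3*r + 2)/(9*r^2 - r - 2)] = (27*r^2 - 3*r - (3*r + 2)*(18*r - 1) - 6)/(-9*r^2 + r + 2)^2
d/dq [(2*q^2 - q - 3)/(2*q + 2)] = 1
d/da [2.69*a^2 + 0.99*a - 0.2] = 5.38*a + 0.99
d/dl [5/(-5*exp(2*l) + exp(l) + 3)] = (50*exp(l) - 5)*exp(l)/(-5*exp(2*l) + exp(l) + 3)^2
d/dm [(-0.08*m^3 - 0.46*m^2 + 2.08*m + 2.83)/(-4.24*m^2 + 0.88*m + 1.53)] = (0.3392*m^4 - 0.1408*m^3 + 8.0472*m^2 + 22.5908*m + 0.692)/(17.9776*m^4 - 7.4624*m^3 - 12.2*m^2 + 2.6928*m + 2.3409)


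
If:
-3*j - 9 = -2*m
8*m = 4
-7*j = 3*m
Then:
No Solution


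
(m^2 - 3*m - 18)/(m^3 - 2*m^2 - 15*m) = (m - 6)/(m*(m - 5))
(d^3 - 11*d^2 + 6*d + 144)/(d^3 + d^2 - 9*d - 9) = (d^2 - 14*d + 48)/(d^2 - 2*d - 3)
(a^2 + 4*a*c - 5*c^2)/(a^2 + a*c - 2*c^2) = (a + 5*c)/(a + 2*c)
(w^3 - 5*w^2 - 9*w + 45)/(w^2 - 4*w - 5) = (w^2 - 9)/(w + 1)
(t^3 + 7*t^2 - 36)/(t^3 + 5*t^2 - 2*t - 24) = (t + 6)/(t + 4)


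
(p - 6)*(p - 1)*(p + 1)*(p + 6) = p^4 - 37*p^2 + 36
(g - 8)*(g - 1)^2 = g^3 - 10*g^2 + 17*g - 8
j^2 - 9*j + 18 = (j - 6)*(j - 3)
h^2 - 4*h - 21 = (h - 7)*(h + 3)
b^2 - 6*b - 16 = (b - 8)*(b + 2)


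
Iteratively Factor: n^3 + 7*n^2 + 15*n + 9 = (n + 1)*(n^2 + 6*n + 9) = (n + 1)*(n + 3)*(n + 3)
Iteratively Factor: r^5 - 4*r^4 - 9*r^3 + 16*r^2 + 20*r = (r - 2)*(r^4 - 2*r^3 - 13*r^2 - 10*r) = (r - 2)*(r + 1)*(r^3 - 3*r^2 - 10*r) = (r - 5)*(r - 2)*(r + 1)*(r^2 + 2*r) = r*(r - 5)*(r - 2)*(r + 1)*(r + 2)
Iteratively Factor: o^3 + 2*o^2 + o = (o + 1)*(o^2 + o) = o*(o + 1)*(o + 1)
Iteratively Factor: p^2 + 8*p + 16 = (p + 4)*(p + 4)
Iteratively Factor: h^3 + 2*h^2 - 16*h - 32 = (h + 2)*(h^2 - 16) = (h - 4)*(h + 2)*(h + 4)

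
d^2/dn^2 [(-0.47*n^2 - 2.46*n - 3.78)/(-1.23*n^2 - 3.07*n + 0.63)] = (-8.88178419700125e-16*n^4 + 3.893934*n^3 + 36.49779*n^2 + 97.079472*n + 86.999346)/(1.860867*n^6 + 13.933809*n^5 + 31.9185*n^4 + 14.660785*n^3 - 16.3485*n^2 + 3.655449*n - 0.250047)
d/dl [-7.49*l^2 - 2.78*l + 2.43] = -14.98*l - 2.78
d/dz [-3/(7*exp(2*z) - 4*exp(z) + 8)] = (42*exp(z) - 12)*exp(z)/(7*exp(2*z) - 4*exp(z) + 8)^2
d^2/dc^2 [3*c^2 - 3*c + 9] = 6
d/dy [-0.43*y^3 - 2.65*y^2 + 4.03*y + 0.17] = -1.29*y^2 - 5.3*y + 4.03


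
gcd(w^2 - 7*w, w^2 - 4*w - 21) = w - 7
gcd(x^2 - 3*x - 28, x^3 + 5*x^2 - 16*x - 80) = x + 4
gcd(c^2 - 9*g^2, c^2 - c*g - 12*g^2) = c + 3*g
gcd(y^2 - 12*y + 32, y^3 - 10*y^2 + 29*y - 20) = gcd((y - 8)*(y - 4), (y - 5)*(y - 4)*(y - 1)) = y - 4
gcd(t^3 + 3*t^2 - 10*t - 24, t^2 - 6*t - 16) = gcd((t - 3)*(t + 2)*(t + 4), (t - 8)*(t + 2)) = t + 2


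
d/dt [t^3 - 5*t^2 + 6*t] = 3*t^2 - 10*t + 6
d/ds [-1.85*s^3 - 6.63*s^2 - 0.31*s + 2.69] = -5.55*s^2 - 13.26*s - 0.31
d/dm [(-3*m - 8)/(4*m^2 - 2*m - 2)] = (6*m^2 + 32*m - 5)/(2*(4*m^4 - 4*m^3 - 3*m^2 + 2*m + 1))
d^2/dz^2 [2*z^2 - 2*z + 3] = 4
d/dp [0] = 0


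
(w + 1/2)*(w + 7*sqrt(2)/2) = w^2 + w/2 + 7*sqrt(2)*w/2 + 7*sqrt(2)/4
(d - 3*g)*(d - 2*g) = d^2 - 5*d*g + 6*g^2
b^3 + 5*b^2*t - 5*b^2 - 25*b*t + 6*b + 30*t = (b - 3)*(b - 2)*(b + 5*t)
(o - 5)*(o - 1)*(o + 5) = o^3 - o^2 - 25*o + 25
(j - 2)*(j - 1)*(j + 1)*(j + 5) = j^4 + 3*j^3 - 11*j^2 - 3*j + 10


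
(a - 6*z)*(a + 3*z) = a^2 - 3*a*z - 18*z^2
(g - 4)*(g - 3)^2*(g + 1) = g^4 - 9*g^3 + 23*g^2 - 3*g - 36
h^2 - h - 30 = (h - 6)*(h + 5)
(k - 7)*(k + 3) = k^2 - 4*k - 21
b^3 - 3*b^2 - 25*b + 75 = (b - 5)*(b - 3)*(b + 5)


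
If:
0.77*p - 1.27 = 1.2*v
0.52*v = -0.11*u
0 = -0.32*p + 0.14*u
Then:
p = 0.94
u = 2.15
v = -0.45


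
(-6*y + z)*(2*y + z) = -12*y^2 - 4*y*z + z^2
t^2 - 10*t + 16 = (t - 8)*(t - 2)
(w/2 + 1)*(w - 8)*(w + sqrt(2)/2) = w^3/2 - 3*w^2 + sqrt(2)*w^2/4 - 8*w - 3*sqrt(2)*w/2 - 4*sqrt(2)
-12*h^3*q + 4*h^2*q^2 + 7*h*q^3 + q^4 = q*(-h + q)*(2*h + q)*(6*h + q)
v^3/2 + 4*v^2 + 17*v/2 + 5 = (v/2 + 1)*(v + 1)*(v + 5)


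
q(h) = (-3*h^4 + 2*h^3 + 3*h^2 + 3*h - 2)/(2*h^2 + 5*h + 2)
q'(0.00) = 4.00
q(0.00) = -1.00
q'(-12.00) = 40.56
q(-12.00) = -283.78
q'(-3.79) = 9.98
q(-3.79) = -59.27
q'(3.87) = -7.38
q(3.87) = -9.79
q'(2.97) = -4.88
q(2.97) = -4.28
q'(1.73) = -1.66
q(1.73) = -0.26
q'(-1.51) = -72.98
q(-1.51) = 22.40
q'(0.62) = 0.82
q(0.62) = 0.18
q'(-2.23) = -366.28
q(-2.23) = -113.27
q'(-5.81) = 20.84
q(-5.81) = -92.16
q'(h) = (-4*h - 5)*(-3*h^4 + 2*h^3 + 3*h^2 + 3*h - 2)/(2*h^2 + 5*h + 2)^2 + (-12*h^3 + 6*h^2 + 6*h + 3)/(2*h^2 + 5*h + 2) = (-12*h^5 - 41*h^4 - 4*h^3 + 21*h^2 + 20*h + 16)/(4*h^4 + 20*h^3 + 33*h^2 + 20*h + 4)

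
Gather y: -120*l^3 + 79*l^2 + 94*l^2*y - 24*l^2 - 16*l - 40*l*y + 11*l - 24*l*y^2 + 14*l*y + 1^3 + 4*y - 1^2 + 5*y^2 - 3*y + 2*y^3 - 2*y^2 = -120*l^3 + 55*l^2 - 5*l + 2*y^3 + y^2*(3 - 24*l) + y*(94*l^2 - 26*l + 1)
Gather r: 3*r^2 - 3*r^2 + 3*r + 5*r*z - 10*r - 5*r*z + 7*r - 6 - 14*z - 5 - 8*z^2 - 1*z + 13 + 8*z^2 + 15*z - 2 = 0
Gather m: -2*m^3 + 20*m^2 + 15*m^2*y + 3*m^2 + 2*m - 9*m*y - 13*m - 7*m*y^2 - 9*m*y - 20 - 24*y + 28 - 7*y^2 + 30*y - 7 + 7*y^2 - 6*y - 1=-2*m^3 + m^2*(15*y + 23) + m*(-7*y^2 - 18*y - 11)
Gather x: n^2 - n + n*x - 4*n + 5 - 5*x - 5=n^2 - 5*n + x*(n - 5)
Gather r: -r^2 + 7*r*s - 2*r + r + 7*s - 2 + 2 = -r^2 + r*(7*s - 1) + 7*s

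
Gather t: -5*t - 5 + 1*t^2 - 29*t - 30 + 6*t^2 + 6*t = 7*t^2 - 28*t - 35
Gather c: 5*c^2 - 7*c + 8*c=5*c^2 + c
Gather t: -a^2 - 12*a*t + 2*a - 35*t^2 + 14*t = -a^2 + 2*a - 35*t^2 + t*(14 - 12*a)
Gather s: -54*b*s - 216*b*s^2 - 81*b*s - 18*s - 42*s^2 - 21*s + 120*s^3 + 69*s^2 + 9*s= 120*s^3 + s^2*(27 - 216*b) + s*(-135*b - 30)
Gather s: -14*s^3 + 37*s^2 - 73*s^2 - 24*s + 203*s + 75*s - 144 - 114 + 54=-14*s^3 - 36*s^2 + 254*s - 204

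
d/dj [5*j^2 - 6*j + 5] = 10*j - 6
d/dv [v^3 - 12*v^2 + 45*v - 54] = 3*v^2 - 24*v + 45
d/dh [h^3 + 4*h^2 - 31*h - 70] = 3*h^2 + 8*h - 31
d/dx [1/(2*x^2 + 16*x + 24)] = (-x - 4)/(x^2 + 8*x + 12)^2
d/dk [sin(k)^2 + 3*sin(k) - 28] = (2*sin(k) + 3)*cos(k)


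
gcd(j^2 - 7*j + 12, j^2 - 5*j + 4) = j - 4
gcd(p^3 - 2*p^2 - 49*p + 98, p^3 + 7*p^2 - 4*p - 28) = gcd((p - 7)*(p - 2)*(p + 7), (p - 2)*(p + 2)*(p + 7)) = p^2 + 5*p - 14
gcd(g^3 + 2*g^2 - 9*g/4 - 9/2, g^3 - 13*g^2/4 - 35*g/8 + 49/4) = g + 2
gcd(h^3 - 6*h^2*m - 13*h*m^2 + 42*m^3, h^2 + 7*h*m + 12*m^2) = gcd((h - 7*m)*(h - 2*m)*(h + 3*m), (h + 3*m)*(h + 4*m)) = h + 3*m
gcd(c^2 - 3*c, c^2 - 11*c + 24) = c - 3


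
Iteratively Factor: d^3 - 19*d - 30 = (d + 2)*(d^2 - 2*d - 15) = (d - 5)*(d + 2)*(d + 3)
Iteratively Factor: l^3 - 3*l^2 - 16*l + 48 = (l + 4)*(l^2 - 7*l + 12) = (l - 3)*(l + 4)*(l - 4)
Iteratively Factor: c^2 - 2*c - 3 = (c + 1)*(c - 3)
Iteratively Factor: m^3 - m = (m + 1)*(m^2 - m) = (m - 1)*(m + 1)*(m)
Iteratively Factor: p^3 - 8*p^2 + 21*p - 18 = (p - 2)*(p^2 - 6*p + 9) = (p - 3)*(p - 2)*(p - 3)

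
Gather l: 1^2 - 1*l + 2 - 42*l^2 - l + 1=-42*l^2 - 2*l + 4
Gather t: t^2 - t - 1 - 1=t^2 - t - 2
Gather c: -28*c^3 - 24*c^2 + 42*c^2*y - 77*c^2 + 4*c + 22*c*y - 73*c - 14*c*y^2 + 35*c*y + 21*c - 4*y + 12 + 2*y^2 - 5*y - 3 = -28*c^3 + c^2*(42*y - 101) + c*(-14*y^2 + 57*y - 48) + 2*y^2 - 9*y + 9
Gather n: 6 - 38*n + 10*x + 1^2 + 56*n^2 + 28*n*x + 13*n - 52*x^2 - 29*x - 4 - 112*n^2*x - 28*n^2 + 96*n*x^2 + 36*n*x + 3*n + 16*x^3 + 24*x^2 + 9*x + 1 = n^2*(28 - 112*x) + n*(96*x^2 + 64*x - 22) + 16*x^3 - 28*x^2 - 10*x + 4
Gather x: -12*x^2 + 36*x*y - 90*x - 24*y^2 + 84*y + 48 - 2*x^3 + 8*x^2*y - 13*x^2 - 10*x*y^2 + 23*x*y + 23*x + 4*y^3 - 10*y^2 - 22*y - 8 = -2*x^3 + x^2*(8*y - 25) + x*(-10*y^2 + 59*y - 67) + 4*y^3 - 34*y^2 + 62*y + 40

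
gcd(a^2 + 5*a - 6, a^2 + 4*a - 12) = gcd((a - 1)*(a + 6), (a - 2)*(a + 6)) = a + 6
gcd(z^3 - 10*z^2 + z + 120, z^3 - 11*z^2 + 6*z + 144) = z^2 - 5*z - 24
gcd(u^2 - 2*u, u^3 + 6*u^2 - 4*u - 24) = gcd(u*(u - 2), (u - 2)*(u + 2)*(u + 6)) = u - 2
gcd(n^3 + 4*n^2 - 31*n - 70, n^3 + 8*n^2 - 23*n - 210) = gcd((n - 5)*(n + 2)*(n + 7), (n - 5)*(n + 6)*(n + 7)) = n^2 + 2*n - 35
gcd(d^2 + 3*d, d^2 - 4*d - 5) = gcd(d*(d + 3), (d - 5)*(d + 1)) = 1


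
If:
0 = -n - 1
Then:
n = -1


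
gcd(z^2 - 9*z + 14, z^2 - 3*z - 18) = 1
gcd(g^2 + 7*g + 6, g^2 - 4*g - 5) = g + 1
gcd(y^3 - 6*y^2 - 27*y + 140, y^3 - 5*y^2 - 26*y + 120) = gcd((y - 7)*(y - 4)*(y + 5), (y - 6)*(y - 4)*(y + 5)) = y^2 + y - 20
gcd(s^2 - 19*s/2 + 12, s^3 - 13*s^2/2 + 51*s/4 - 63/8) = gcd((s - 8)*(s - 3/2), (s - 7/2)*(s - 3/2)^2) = s - 3/2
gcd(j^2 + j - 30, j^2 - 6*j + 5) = j - 5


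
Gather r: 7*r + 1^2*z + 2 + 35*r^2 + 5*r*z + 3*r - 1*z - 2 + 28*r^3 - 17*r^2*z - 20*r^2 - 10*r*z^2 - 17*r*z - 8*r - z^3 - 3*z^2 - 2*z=28*r^3 + r^2*(15 - 17*z) + r*(-10*z^2 - 12*z + 2) - z^3 - 3*z^2 - 2*z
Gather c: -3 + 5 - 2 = 0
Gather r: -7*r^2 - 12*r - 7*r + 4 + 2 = -7*r^2 - 19*r + 6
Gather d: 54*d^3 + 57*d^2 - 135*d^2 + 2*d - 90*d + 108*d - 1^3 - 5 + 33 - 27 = 54*d^3 - 78*d^2 + 20*d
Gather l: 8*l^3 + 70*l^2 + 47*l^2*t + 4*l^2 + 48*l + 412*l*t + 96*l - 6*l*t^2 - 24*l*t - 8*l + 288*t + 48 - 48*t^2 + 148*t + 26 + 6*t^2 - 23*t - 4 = 8*l^3 + l^2*(47*t + 74) + l*(-6*t^2 + 388*t + 136) - 42*t^2 + 413*t + 70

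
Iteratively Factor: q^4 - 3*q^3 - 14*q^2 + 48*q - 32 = (q + 4)*(q^3 - 7*q^2 + 14*q - 8) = (q - 2)*(q + 4)*(q^2 - 5*q + 4) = (q - 2)*(q - 1)*(q + 4)*(q - 4)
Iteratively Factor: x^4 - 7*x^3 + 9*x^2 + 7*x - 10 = (x + 1)*(x^3 - 8*x^2 + 17*x - 10) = (x - 1)*(x + 1)*(x^2 - 7*x + 10) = (x - 5)*(x - 1)*(x + 1)*(x - 2)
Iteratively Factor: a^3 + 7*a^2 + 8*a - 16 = (a + 4)*(a^2 + 3*a - 4) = (a + 4)^2*(a - 1)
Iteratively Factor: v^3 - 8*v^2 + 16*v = (v - 4)*(v^2 - 4*v) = (v - 4)^2*(v)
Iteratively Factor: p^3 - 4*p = (p + 2)*(p^2 - 2*p) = p*(p + 2)*(p - 2)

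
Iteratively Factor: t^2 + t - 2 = (t + 2)*(t - 1)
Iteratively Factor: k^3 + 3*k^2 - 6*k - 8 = (k + 1)*(k^2 + 2*k - 8) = (k + 1)*(k + 4)*(k - 2)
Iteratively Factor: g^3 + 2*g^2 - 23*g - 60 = (g - 5)*(g^2 + 7*g + 12) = (g - 5)*(g + 3)*(g + 4)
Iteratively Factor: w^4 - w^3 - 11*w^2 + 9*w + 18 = (w - 3)*(w^3 + 2*w^2 - 5*w - 6) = (w - 3)*(w + 1)*(w^2 + w - 6) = (w - 3)*(w + 1)*(w + 3)*(w - 2)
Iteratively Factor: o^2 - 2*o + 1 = (o - 1)*(o - 1)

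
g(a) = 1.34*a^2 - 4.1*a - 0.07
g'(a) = 2.68*a - 4.1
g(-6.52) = 83.63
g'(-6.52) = -21.57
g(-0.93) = 4.90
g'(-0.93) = -6.59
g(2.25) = -2.51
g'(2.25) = 1.93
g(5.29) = 15.74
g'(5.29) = 10.08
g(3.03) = -0.19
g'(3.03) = 4.02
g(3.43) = 1.63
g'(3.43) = 5.09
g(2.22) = -2.57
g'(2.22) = 1.85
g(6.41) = 28.71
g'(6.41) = 13.08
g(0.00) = -0.07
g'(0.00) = -4.10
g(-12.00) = 242.09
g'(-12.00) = -36.26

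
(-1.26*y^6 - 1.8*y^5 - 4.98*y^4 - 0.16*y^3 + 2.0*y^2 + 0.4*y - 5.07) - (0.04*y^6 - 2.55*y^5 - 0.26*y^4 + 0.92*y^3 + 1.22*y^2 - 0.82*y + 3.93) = -1.3*y^6 + 0.75*y^5 - 4.72*y^4 - 1.08*y^3 + 0.78*y^2 + 1.22*y - 9.0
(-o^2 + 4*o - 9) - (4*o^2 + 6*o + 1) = -5*o^2 - 2*o - 10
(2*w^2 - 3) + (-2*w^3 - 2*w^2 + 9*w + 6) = -2*w^3 + 9*w + 3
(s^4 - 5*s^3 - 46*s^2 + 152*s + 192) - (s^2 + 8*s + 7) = s^4 - 5*s^3 - 47*s^2 + 144*s + 185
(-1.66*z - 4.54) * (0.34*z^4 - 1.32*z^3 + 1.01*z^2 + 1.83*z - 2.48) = -0.5644*z^5 + 0.6476*z^4 + 4.3162*z^3 - 7.6232*z^2 - 4.1914*z + 11.2592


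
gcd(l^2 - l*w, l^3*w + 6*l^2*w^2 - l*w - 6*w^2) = 1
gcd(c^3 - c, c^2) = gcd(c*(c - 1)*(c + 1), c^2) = c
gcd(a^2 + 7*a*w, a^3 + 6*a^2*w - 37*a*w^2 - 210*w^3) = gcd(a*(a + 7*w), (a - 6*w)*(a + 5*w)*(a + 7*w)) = a + 7*w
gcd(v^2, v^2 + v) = v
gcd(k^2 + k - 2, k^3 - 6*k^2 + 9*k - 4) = k - 1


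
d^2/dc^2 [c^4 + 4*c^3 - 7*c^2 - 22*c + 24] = 12*c^2 + 24*c - 14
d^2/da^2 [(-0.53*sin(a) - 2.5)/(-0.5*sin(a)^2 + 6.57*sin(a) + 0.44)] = (-0.1325*sin(a)^5 - 4.24105*sin(a)^4 + 24.2029*sin(a)^3 - 104.830126*sin(a)^2 - 41.451008*sin(a) + 213.860252)/(0.125*sin(a)^6 - 4.9275*sin(a)^5 + 64.41735*sin(a)^4 - 274.920993*sin(a)^3 - 56.687268*sin(a)^2 - 3.815856*sin(a) - 0.085184)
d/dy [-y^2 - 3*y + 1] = -2*y - 3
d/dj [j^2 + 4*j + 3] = 2*j + 4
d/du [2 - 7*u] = -7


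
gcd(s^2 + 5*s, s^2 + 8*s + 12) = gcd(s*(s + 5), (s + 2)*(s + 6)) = 1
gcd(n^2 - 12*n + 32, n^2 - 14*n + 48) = n - 8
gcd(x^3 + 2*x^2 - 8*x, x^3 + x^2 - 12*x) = x^2 + 4*x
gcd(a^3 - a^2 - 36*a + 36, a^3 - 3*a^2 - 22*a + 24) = a^2 - 7*a + 6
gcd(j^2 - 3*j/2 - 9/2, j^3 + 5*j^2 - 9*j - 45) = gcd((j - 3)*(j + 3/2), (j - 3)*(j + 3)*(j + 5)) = j - 3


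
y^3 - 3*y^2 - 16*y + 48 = (y - 4)*(y - 3)*(y + 4)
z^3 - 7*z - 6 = (z - 3)*(z + 1)*(z + 2)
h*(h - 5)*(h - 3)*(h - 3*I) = h^4 - 8*h^3 - 3*I*h^3 + 15*h^2 + 24*I*h^2 - 45*I*h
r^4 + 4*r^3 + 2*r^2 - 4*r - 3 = (r - 1)*(r + 1)^2*(r + 3)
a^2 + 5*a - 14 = (a - 2)*(a + 7)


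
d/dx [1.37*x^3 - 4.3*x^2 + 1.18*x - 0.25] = 4.11*x^2 - 8.6*x + 1.18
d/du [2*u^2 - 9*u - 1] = 4*u - 9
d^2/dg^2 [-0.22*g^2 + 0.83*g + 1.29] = -0.440000000000000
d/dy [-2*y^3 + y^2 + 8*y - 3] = -6*y^2 + 2*y + 8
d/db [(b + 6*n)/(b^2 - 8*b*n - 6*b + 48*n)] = (b^2 - 8*b*n - 6*b + 48*n + 2*(b + 6*n)*(-b + 4*n + 3))/(b^2 - 8*b*n - 6*b + 48*n)^2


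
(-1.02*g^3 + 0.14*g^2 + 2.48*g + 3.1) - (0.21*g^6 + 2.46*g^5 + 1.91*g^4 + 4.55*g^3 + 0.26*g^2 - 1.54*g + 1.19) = -0.21*g^6 - 2.46*g^5 - 1.91*g^4 - 5.57*g^3 - 0.12*g^2 + 4.02*g + 1.91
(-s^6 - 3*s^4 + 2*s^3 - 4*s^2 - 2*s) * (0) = 0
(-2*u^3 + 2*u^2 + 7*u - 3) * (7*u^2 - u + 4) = -14*u^5 + 16*u^4 + 39*u^3 - 20*u^2 + 31*u - 12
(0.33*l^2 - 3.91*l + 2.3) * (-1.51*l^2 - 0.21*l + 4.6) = -0.4983*l^4 + 5.8348*l^3 - 1.1339*l^2 - 18.469*l + 10.58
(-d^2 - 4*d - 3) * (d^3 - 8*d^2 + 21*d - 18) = -d^5 + 4*d^4 + 8*d^3 - 42*d^2 + 9*d + 54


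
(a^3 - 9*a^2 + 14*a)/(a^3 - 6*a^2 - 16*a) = (-a^2 + 9*a - 14)/(-a^2 + 6*a + 16)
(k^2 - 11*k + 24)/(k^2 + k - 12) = (k - 8)/(k + 4)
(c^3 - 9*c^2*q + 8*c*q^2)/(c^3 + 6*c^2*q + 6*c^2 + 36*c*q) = (c^2 - 9*c*q + 8*q^2)/(c^2 + 6*c*q + 6*c + 36*q)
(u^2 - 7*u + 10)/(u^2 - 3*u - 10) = (u - 2)/(u + 2)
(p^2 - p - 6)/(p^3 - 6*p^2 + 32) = (p - 3)/(p^2 - 8*p + 16)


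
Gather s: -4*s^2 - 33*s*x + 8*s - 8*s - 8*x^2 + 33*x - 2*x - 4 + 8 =-4*s^2 - 33*s*x - 8*x^2 + 31*x + 4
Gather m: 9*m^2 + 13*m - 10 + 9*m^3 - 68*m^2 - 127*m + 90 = 9*m^3 - 59*m^2 - 114*m + 80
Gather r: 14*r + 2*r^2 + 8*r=2*r^2 + 22*r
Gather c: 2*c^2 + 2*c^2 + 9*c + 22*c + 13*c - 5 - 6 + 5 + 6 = 4*c^2 + 44*c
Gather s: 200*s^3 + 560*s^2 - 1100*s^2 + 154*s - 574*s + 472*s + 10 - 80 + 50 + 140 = 200*s^3 - 540*s^2 + 52*s + 120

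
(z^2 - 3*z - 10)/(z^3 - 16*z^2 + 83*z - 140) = (z + 2)/(z^2 - 11*z + 28)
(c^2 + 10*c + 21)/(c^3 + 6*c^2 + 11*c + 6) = (c + 7)/(c^2 + 3*c + 2)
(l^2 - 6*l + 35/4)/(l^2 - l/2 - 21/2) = (l - 5/2)/(l + 3)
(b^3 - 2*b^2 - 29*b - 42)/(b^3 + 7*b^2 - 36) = (b^2 - 5*b - 14)/(b^2 + 4*b - 12)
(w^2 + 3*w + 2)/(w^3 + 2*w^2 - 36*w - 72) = (w + 1)/(w^2 - 36)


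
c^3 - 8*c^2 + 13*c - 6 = (c - 6)*(c - 1)^2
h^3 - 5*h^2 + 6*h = h*(h - 3)*(h - 2)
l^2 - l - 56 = (l - 8)*(l + 7)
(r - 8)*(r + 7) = r^2 - r - 56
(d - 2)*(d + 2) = d^2 - 4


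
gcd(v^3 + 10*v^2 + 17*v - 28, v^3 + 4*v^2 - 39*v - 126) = v + 7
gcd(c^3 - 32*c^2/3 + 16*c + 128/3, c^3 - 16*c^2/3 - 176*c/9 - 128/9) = c^2 - 20*c/3 - 32/3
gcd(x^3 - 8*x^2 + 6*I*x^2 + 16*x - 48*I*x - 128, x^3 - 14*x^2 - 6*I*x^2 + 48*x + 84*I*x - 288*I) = x - 8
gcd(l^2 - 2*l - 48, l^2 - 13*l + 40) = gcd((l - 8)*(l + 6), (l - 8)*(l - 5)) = l - 8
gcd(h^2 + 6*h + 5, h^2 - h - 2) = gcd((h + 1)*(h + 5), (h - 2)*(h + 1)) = h + 1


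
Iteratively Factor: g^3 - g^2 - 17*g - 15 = (g - 5)*(g^2 + 4*g + 3) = (g - 5)*(g + 1)*(g + 3)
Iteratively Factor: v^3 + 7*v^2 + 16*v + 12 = (v + 2)*(v^2 + 5*v + 6) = (v + 2)*(v + 3)*(v + 2)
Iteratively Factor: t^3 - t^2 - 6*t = (t + 2)*(t^2 - 3*t) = t*(t + 2)*(t - 3)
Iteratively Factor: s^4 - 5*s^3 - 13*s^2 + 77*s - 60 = (s + 4)*(s^3 - 9*s^2 + 23*s - 15) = (s - 5)*(s + 4)*(s^2 - 4*s + 3) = (s - 5)*(s - 3)*(s + 4)*(s - 1)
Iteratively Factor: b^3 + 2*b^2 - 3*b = (b)*(b^2 + 2*b - 3) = b*(b - 1)*(b + 3)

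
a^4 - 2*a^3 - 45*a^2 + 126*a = a*(a - 6)*(a - 3)*(a + 7)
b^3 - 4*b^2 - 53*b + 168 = (b - 8)*(b - 3)*(b + 7)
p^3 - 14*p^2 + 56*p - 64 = (p - 8)*(p - 4)*(p - 2)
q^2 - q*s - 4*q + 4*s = (q - 4)*(q - s)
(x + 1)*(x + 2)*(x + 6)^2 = x^4 + 15*x^3 + 74*x^2 + 132*x + 72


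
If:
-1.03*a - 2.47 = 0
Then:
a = -2.40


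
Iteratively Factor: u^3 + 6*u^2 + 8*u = (u + 2)*(u^2 + 4*u) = u*(u + 2)*(u + 4)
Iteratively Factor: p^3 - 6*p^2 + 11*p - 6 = (p - 3)*(p^2 - 3*p + 2) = (p - 3)*(p - 2)*(p - 1)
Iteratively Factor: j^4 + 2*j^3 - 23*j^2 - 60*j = (j + 3)*(j^3 - j^2 - 20*j) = (j - 5)*(j + 3)*(j^2 + 4*j) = (j - 5)*(j + 3)*(j + 4)*(j)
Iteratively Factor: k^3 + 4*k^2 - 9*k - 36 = (k + 4)*(k^2 - 9) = (k - 3)*(k + 4)*(k + 3)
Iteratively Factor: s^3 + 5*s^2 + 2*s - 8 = (s - 1)*(s^2 + 6*s + 8) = (s - 1)*(s + 2)*(s + 4)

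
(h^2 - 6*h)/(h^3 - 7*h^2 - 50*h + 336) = h/(h^2 - h - 56)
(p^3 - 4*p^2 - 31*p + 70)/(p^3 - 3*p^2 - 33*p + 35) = (p - 2)/(p - 1)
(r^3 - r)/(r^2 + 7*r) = (r^2 - 1)/(r + 7)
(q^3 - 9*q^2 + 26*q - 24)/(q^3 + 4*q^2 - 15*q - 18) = (q^2 - 6*q + 8)/(q^2 + 7*q + 6)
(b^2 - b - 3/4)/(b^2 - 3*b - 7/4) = (2*b - 3)/(2*b - 7)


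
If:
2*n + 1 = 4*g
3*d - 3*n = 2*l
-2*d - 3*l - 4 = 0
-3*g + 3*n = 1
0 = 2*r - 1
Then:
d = 5/26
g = 5/6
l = -19/13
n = 7/6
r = 1/2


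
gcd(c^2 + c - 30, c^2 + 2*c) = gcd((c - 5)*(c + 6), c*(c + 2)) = 1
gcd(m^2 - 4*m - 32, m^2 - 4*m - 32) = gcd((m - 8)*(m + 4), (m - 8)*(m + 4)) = m^2 - 4*m - 32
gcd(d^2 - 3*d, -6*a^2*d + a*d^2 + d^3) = d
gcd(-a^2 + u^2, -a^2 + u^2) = -a^2 + u^2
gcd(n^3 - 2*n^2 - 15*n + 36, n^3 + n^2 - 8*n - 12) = n - 3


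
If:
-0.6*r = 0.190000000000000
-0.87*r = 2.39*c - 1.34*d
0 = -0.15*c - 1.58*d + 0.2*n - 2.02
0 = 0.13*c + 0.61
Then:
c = -4.69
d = -8.57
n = -61.16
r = -0.32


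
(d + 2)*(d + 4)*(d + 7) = d^3 + 13*d^2 + 50*d + 56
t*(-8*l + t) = -8*l*t + t^2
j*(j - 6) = j^2 - 6*j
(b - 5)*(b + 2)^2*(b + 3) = b^4 + 2*b^3 - 19*b^2 - 68*b - 60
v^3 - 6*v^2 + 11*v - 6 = (v - 3)*(v - 2)*(v - 1)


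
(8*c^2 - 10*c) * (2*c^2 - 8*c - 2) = 16*c^4 - 84*c^3 + 64*c^2 + 20*c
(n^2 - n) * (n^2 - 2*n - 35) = n^4 - 3*n^3 - 33*n^2 + 35*n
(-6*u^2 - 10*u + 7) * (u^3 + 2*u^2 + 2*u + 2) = -6*u^5 - 22*u^4 - 25*u^3 - 18*u^2 - 6*u + 14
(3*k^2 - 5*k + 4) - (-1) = 3*k^2 - 5*k + 5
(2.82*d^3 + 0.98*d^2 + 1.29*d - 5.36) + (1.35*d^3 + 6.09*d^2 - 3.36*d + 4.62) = 4.17*d^3 + 7.07*d^2 - 2.07*d - 0.74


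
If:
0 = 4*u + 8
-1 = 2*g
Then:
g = -1/2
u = -2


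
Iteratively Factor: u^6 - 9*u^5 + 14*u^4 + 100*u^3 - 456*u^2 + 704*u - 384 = (u - 2)*(u^5 - 7*u^4 + 100*u^2 - 256*u + 192) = (u - 2)*(u + 4)*(u^4 - 11*u^3 + 44*u^2 - 76*u + 48) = (u - 2)^2*(u + 4)*(u^3 - 9*u^2 + 26*u - 24) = (u - 4)*(u - 2)^2*(u + 4)*(u^2 - 5*u + 6) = (u - 4)*(u - 2)^3*(u + 4)*(u - 3)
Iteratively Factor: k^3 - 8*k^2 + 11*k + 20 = (k - 4)*(k^2 - 4*k - 5) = (k - 5)*(k - 4)*(k + 1)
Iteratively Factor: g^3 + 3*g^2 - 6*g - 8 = (g + 1)*(g^2 + 2*g - 8) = (g - 2)*(g + 1)*(g + 4)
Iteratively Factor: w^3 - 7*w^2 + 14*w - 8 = (w - 4)*(w^2 - 3*w + 2) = (w - 4)*(w - 1)*(w - 2)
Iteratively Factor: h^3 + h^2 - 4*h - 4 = (h + 2)*(h^2 - h - 2) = (h + 1)*(h + 2)*(h - 2)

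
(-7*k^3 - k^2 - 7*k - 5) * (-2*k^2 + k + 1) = 14*k^5 - 5*k^4 + 6*k^3 + 2*k^2 - 12*k - 5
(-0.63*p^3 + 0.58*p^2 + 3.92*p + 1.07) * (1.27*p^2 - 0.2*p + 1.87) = -0.8001*p^5 + 0.8626*p^4 + 3.6843*p^3 + 1.6595*p^2 + 7.1164*p + 2.0009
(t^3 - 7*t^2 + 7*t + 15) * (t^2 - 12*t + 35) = t^5 - 19*t^4 + 126*t^3 - 314*t^2 + 65*t + 525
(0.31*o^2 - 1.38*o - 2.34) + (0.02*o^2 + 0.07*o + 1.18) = 0.33*o^2 - 1.31*o - 1.16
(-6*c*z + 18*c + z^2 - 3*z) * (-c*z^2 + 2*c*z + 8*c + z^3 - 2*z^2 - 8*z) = 6*c^2*z^3 - 30*c^2*z^2 - 12*c^2*z + 144*c^2 - 7*c*z^4 + 35*c*z^3 + 14*c*z^2 - 168*c*z + z^5 - 5*z^4 - 2*z^3 + 24*z^2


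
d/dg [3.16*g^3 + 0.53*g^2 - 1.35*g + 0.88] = 9.48*g^2 + 1.06*g - 1.35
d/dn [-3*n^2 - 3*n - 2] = -6*n - 3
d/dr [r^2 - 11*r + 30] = 2*r - 11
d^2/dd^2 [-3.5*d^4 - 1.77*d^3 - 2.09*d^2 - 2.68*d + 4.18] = -42.0*d^2 - 10.62*d - 4.18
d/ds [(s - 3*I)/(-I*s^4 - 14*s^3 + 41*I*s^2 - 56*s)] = (-3*I*s^4 - 40*s^3 + 167*I*s^2 + 246*s + 168*I)/(s^2*(s^6 - 28*I*s^5 - 278*s^4 + 1036*I*s^3 + 113*s^2 + 4592*I*s - 3136))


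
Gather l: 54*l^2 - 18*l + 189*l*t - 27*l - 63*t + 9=54*l^2 + l*(189*t - 45) - 63*t + 9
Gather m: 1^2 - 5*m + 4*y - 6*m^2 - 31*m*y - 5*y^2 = -6*m^2 + m*(-31*y - 5) - 5*y^2 + 4*y + 1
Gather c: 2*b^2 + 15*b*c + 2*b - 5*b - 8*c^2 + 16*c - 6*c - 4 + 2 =2*b^2 - 3*b - 8*c^2 + c*(15*b + 10) - 2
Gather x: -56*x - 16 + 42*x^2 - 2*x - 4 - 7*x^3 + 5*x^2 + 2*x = -7*x^3 + 47*x^2 - 56*x - 20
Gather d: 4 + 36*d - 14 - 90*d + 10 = -54*d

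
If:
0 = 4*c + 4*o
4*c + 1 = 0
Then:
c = -1/4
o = 1/4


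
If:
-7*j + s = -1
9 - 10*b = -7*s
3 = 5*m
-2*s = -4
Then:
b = 23/10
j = 3/7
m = 3/5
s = 2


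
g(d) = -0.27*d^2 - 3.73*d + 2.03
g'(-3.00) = -2.11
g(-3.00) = 10.79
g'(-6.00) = -0.49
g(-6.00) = 14.69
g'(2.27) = -4.96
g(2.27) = -7.83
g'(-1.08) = -3.15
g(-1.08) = 5.74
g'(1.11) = -4.33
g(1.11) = -2.44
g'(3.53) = -5.64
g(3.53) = -14.50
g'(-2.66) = -2.29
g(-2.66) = 10.04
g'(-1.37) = -2.99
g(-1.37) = 6.63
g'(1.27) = -4.42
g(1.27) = -3.14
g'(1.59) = -4.59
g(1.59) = -4.58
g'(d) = -0.54*d - 3.73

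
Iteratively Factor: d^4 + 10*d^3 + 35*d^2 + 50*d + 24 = (d + 3)*(d^3 + 7*d^2 + 14*d + 8) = (d + 1)*(d + 3)*(d^2 + 6*d + 8) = (d + 1)*(d + 3)*(d + 4)*(d + 2)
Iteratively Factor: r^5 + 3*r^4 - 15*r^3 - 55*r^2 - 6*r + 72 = (r + 2)*(r^4 + r^3 - 17*r^2 - 21*r + 36) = (r - 1)*(r + 2)*(r^3 + 2*r^2 - 15*r - 36) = (r - 1)*(r + 2)*(r + 3)*(r^2 - r - 12) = (r - 4)*(r - 1)*(r + 2)*(r + 3)*(r + 3)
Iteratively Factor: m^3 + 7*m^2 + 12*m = (m + 3)*(m^2 + 4*m) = (m + 3)*(m + 4)*(m)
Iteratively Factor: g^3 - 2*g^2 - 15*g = (g)*(g^2 - 2*g - 15) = g*(g - 5)*(g + 3)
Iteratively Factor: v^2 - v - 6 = (v + 2)*(v - 3)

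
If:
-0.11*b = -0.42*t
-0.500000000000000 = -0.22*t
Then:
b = 8.68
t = 2.27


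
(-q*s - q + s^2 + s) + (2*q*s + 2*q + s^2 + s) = q*s + q + 2*s^2 + 2*s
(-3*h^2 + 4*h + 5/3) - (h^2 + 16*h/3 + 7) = -4*h^2 - 4*h/3 - 16/3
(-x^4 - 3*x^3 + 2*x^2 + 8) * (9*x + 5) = -9*x^5 - 32*x^4 + 3*x^3 + 10*x^2 + 72*x + 40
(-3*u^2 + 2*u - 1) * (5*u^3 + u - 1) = -15*u^5 + 10*u^4 - 8*u^3 + 5*u^2 - 3*u + 1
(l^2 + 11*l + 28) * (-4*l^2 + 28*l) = -4*l^4 - 16*l^3 + 196*l^2 + 784*l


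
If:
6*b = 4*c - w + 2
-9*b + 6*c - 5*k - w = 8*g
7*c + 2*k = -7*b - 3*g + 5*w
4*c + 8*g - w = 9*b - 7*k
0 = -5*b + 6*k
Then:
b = 564/151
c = 1524/151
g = -162/151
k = 470/151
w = 3014/151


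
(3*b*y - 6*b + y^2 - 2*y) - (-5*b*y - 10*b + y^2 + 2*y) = 8*b*y + 4*b - 4*y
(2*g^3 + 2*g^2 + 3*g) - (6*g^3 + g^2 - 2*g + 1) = -4*g^3 + g^2 + 5*g - 1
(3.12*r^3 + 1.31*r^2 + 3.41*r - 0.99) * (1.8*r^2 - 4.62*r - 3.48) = 5.616*r^5 - 12.0564*r^4 - 10.7718*r^3 - 22.095*r^2 - 7.293*r + 3.4452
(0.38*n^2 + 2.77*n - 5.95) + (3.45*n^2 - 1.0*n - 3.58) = 3.83*n^2 + 1.77*n - 9.53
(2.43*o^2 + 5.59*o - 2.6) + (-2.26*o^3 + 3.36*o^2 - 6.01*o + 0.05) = -2.26*o^3 + 5.79*o^2 - 0.42*o - 2.55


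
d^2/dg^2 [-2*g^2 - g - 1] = -4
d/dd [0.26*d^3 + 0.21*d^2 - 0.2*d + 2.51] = 0.78*d^2 + 0.42*d - 0.2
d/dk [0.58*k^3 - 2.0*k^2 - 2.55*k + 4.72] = 1.74*k^2 - 4.0*k - 2.55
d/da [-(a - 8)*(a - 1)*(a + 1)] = -3*a^2 + 16*a + 1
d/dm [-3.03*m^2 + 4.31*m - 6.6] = 4.31 - 6.06*m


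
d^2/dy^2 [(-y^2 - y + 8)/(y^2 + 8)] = 2*(-y^3 + 48*y^2 + 24*y - 128)/(y^6 + 24*y^4 + 192*y^2 + 512)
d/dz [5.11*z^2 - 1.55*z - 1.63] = 10.22*z - 1.55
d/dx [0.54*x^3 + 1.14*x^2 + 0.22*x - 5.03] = 1.62*x^2 + 2.28*x + 0.22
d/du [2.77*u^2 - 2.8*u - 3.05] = 5.54*u - 2.8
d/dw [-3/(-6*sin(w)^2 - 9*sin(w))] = -(4*sin(w) + 3)*cos(w)/((2*sin(w) + 3)^2*sin(w)^2)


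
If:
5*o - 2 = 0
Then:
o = 2/5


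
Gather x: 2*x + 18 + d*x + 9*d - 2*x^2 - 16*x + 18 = 9*d - 2*x^2 + x*(d - 14) + 36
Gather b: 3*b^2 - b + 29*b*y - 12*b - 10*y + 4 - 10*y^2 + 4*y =3*b^2 + b*(29*y - 13) - 10*y^2 - 6*y + 4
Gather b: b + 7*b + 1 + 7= 8*b + 8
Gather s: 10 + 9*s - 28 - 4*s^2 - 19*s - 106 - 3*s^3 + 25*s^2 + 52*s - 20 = -3*s^3 + 21*s^2 + 42*s - 144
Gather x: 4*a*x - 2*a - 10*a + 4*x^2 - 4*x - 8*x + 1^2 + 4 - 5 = -12*a + 4*x^2 + x*(4*a - 12)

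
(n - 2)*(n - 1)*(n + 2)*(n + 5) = n^4 + 4*n^3 - 9*n^2 - 16*n + 20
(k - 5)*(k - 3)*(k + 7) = k^3 - k^2 - 41*k + 105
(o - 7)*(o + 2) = o^2 - 5*o - 14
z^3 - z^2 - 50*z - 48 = (z - 8)*(z + 1)*(z + 6)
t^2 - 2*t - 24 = (t - 6)*(t + 4)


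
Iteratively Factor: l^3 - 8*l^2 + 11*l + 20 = (l + 1)*(l^2 - 9*l + 20) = (l - 4)*(l + 1)*(l - 5)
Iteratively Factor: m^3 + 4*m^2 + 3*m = (m + 1)*(m^2 + 3*m) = m*(m + 1)*(m + 3)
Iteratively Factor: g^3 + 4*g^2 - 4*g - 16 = (g - 2)*(g^2 + 6*g + 8) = (g - 2)*(g + 2)*(g + 4)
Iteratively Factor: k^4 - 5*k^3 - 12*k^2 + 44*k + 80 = (k + 2)*(k^3 - 7*k^2 + 2*k + 40) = (k - 5)*(k + 2)*(k^2 - 2*k - 8) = (k - 5)*(k - 4)*(k + 2)*(k + 2)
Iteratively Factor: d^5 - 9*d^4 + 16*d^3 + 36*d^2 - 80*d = (d)*(d^4 - 9*d^3 + 16*d^2 + 36*d - 80) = d*(d - 2)*(d^3 - 7*d^2 + 2*d + 40) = d*(d - 5)*(d - 2)*(d^2 - 2*d - 8) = d*(d - 5)*(d - 2)*(d + 2)*(d - 4)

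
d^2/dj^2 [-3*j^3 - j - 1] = -18*j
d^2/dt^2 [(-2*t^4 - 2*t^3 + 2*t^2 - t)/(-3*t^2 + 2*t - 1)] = 6*t*(6*t^5 - 12*t^4 + 14*t^3 - 11*t^2 + 6*t - 1)/(27*t^6 - 54*t^5 + 63*t^4 - 44*t^3 + 21*t^2 - 6*t + 1)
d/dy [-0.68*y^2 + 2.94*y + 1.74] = 2.94 - 1.36*y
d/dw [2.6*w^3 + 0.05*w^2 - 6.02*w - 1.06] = 7.8*w^2 + 0.1*w - 6.02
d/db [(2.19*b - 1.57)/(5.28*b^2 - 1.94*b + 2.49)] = (-11.5632*b^2 + 16.5792*b + 2.4073)/(27.8784*b^4 - 20.4864*b^3 + 30.058*b^2 - 9.6612*b + 6.2001)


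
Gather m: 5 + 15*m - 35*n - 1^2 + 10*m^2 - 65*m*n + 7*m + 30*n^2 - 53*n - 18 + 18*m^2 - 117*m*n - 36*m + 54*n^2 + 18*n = 28*m^2 + m*(-182*n - 14) + 84*n^2 - 70*n - 14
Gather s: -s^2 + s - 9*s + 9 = -s^2 - 8*s + 9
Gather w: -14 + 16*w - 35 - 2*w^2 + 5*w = -2*w^2 + 21*w - 49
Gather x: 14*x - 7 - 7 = 14*x - 14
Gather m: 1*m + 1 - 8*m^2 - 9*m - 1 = -8*m^2 - 8*m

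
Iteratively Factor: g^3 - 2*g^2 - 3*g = (g)*(g^2 - 2*g - 3) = g*(g + 1)*(g - 3)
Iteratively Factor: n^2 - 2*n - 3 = (n - 3)*(n + 1)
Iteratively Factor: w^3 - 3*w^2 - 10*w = (w + 2)*(w^2 - 5*w) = (w - 5)*(w + 2)*(w)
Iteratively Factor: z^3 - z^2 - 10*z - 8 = (z + 1)*(z^2 - 2*z - 8) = (z + 1)*(z + 2)*(z - 4)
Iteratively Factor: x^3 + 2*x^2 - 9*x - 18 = (x - 3)*(x^2 + 5*x + 6) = (x - 3)*(x + 3)*(x + 2)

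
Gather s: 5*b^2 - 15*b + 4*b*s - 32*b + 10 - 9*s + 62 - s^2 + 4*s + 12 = 5*b^2 - 47*b - s^2 + s*(4*b - 5) + 84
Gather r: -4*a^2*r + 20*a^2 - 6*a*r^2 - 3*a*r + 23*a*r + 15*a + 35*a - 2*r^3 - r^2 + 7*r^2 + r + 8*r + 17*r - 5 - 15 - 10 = 20*a^2 + 50*a - 2*r^3 + r^2*(6 - 6*a) + r*(-4*a^2 + 20*a + 26) - 30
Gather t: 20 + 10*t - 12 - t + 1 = 9*t + 9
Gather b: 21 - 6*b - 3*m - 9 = -6*b - 3*m + 12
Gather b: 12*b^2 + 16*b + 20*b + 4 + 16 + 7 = 12*b^2 + 36*b + 27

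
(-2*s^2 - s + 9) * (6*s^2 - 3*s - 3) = -12*s^4 + 63*s^2 - 24*s - 27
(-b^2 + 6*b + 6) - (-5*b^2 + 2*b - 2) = 4*b^2 + 4*b + 8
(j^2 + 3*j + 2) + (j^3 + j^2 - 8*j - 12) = j^3 + 2*j^2 - 5*j - 10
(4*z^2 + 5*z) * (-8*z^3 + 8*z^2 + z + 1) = -32*z^5 - 8*z^4 + 44*z^3 + 9*z^2 + 5*z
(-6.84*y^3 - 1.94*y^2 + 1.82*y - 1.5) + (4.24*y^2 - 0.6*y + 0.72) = -6.84*y^3 + 2.3*y^2 + 1.22*y - 0.78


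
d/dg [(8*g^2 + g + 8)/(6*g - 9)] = (16*g^2 - 48*g - 19)/(3*(4*g^2 - 12*g + 9))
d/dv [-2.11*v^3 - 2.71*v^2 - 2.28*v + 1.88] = -6.33*v^2 - 5.42*v - 2.28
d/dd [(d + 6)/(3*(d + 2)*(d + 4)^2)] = ((d + 2)*(d + 4) - 2*(d + 2)*(d + 6) - (d + 4)*(d + 6))/(3*(d + 2)^2*(d + 4)^3)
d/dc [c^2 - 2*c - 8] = 2*c - 2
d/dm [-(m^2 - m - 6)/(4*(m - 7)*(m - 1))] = (7*m^2 - 26*m + 55)/(4*(m^4 - 16*m^3 + 78*m^2 - 112*m + 49))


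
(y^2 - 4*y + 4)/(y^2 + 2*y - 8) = (y - 2)/(y + 4)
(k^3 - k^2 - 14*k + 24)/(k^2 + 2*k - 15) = (k^2 + 2*k - 8)/(k + 5)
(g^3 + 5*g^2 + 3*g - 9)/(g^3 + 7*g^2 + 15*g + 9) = (g - 1)/(g + 1)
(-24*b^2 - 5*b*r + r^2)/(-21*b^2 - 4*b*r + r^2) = (-8*b + r)/(-7*b + r)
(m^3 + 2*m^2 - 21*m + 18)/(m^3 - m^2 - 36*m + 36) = (m - 3)/(m - 6)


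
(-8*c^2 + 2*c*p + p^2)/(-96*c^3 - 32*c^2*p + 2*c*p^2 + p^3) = (-2*c + p)/(-24*c^2 - 2*c*p + p^2)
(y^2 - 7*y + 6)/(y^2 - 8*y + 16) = (y^2 - 7*y + 6)/(y^2 - 8*y + 16)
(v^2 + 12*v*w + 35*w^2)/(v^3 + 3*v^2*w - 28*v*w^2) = (v + 5*w)/(v*(v - 4*w))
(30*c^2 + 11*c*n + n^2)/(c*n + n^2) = (30*c^2 + 11*c*n + n^2)/(n*(c + n))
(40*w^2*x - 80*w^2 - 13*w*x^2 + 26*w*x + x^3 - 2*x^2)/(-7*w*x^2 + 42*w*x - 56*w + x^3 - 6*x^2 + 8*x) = (40*w^2 - 13*w*x + x^2)/(-7*w*x + 28*w + x^2 - 4*x)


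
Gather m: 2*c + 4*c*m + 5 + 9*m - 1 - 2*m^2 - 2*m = 2*c - 2*m^2 + m*(4*c + 7) + 4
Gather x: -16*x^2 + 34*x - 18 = -16*x^2 + 34*x - 18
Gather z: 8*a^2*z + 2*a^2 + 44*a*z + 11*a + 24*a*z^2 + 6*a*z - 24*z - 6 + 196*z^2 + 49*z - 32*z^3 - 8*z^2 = 2*a^2 + 11*a - 32*z^3 + z^2*(24*a + 188) + z*(8*a^2 + 50*a + 25) - 6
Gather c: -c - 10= -c - 10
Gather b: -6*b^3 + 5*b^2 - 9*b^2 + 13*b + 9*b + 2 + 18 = -6*b^3 - 4*b^2 + 22*b + 20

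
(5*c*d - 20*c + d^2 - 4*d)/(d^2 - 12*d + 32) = (5*c + d)/(d - 8)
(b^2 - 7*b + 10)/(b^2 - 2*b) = (b - 5)/b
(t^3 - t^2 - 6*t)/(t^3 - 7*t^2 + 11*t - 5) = t*(t^2 - t - 6)/(t^3 - 7*t^2 + 11*t - 5)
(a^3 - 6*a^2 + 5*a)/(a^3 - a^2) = (a - 5)/a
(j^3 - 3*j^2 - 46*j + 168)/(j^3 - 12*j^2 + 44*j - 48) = (j + 7)/(j - 2)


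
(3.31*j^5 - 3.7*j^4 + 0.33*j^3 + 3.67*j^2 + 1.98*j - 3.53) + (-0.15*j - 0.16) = 3.31*j^5 - 3.7*j^4 + 0.33*j^3 + 3.67*j^2 + 1.83*j - 3.69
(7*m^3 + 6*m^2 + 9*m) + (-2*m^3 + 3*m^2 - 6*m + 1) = 5*m^3 + 9*m^2 + 3*m + 1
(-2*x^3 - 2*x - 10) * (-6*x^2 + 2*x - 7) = 12*x^5 - 4*x^4 + 26*x^3 + 56*x^2 - 6*x + 70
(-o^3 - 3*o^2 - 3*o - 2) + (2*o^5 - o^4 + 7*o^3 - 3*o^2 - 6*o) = 2*o^5 - o^4 + 6*o^3 - 6*o^2 - 9*o - 2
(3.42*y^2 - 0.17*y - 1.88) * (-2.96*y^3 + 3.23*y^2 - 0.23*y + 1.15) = -10.1232*y^5 + 11.5498*y^4 + 4.2291*y^3 - 2.1003*y^2 + 0.2369*y - 2.162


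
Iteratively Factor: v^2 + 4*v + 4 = (v + 2)*(v + 2)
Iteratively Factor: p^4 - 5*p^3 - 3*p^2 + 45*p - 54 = (p - 3)*(p^3 - 2*p^2 - 9*p + 18) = (p - 3)*(p - 2)*(p^2 - 9) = (p - 3)^2*(p - 2)*(p + 3)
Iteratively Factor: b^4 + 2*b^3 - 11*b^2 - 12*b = (b - 3)*(b^3 + 5*b^2 + 4*b) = (b - 3)*(b + 4)*(b^2 + b) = (b - 3)*(b + 1)*(b + 4)*(b)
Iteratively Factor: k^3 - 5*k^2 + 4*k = (k - 4)*(k^2 - k) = k*(k - 4)*(k - 1)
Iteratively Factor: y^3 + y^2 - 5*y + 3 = (y - 1)*(y^2 + 2*y - 3) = (y - 1)^2*(y + 3)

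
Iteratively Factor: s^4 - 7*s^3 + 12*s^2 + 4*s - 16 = (s + 1)*(s^3 - 8*s^2 + 20*s - 16) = (s - 2)*(s + 1)*(s^2 - 6*s + 8) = (s - 2)^2*(s + 1)*(s - 4)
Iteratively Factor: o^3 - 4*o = (o)*(o^2 - 4) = o*(o - 2)*(o + 2)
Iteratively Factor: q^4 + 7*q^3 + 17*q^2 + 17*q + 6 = (q + 1)*(q^3 + 6*q^2 + 11*q + 6) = (q + 1)*(q + 3)*(q^2 + 3*q + 2) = (q + 1)^2*(q + 3)*(q + 2)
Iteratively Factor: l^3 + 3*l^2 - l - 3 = (l - 1)*(l^2 + 4*l + 3) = (l - 1)*(l + 3)*(l + 1)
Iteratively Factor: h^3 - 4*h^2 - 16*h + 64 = (h - 4)*(h^2 - 16) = (h - 4)*(h + 4)*(h - 4)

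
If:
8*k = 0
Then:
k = 0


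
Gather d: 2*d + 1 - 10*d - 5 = -8*d - 4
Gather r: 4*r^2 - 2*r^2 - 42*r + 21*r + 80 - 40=2*r^2 - 21*r + 40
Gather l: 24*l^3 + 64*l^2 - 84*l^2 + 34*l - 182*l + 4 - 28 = 24*l^3 - 20*l^2 - 148*l - 24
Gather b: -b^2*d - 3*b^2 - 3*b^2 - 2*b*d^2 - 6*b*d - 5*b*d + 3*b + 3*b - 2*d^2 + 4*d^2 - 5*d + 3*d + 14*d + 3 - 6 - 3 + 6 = b^2*(-d - 6) + b*(-2*d^2 - 11*d + 6) + 2*d^2 + 12*d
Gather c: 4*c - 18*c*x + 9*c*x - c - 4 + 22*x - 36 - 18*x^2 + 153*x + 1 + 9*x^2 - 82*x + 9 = c*(3 - 9*x) - 9*x^2 + 93*x - 30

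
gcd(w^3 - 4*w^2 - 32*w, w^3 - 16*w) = w^2 + 4*w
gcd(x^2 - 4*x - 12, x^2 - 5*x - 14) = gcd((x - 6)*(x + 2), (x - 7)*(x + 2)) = x + 2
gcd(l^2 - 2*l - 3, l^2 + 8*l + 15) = 1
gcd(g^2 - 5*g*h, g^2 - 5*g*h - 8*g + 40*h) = g - 5*h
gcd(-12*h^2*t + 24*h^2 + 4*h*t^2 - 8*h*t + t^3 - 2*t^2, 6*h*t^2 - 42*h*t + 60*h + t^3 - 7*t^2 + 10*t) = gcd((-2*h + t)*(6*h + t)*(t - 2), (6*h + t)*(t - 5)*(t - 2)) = 6*h*t - 12*h + t^2 - 2*t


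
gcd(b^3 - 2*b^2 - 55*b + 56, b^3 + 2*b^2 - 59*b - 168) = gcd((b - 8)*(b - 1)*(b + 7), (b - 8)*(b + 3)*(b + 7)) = b^2 - b - 56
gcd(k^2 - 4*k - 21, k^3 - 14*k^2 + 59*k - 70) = k - 7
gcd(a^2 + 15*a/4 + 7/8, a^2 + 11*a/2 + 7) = a + 7/2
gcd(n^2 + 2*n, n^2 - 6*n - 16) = n + 2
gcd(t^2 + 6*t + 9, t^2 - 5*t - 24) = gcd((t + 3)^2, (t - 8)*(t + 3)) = t + 3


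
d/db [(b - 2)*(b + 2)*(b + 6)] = 3*b^2 + 12*b - 4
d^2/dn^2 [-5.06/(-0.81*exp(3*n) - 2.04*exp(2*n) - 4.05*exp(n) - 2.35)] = (5.06*(2.43*exp(2*n) + 4.08*exp(n) + 4.05)*(4.86*exp(2*n) + 8.16*exp(n) + 8.1)*exp(n) - (36.8874*exp(2*n) + 41.2896*exp(n) + 20.493)*(0.81*exp(3*n) + 2.04*exp(2*n) + 4.05*exp(n) + 2.35))*exp(n)/(0.81*exp(3*n) + 2.04*exp(2*n) + 4.05*exp(n) + 2.35)^3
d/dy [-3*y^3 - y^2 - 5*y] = -9*y^2 - 2*y - 5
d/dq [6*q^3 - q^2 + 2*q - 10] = 18*q^2 - 2*q + 2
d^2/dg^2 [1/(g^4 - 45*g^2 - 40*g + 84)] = 2*(3*(15 - 2*g^2)*(g^4 - 45*g^2 - 40*g + 84) + 4*(-2*g^3 + 45*g + 20)^2)/(g^4 - 45*g^2 - 40*g + 84)^3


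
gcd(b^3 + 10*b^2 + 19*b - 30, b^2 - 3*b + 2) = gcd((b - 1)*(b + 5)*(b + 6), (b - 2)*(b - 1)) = b - 1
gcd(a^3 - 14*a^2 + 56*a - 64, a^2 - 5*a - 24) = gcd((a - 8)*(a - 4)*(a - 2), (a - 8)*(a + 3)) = a - 8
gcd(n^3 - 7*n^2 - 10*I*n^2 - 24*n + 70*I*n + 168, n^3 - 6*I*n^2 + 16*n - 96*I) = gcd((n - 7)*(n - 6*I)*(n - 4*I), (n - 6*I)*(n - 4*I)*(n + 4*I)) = n^2 - 10*I*n - 24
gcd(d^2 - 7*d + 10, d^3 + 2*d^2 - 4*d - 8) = d - 2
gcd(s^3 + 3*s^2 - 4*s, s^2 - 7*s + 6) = s - 1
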